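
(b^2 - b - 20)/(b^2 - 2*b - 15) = (b + 4)/(b + 3)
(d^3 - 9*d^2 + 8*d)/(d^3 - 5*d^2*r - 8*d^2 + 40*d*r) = (1 - d)/(-d + 5*r)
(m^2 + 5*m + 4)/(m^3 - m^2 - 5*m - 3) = (m + 4)/(m^2 - 2*m - 3)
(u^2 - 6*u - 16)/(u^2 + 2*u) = (u - 8)/u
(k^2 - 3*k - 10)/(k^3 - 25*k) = (k + 2)/(k*(k + 5))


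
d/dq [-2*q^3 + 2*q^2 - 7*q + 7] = -6*q^2 + 4*q - 7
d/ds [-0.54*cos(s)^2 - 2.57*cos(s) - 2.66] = (1.08*cos(s) + 2.57)*sin(s)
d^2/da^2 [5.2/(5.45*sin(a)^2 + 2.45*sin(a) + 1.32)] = (-617.812*sin(a)^4 - 208.299*sin(a)^3 + 1045.1402*sin(a)^2 + 433.4148*sin(a) - 12.3916)/(5.45*sin(a)^2 + 2.45*sin(a) + 1.32)^3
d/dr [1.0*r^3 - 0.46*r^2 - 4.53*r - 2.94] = 3.0*r^2 - 0.92*r - 4.53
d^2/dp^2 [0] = 0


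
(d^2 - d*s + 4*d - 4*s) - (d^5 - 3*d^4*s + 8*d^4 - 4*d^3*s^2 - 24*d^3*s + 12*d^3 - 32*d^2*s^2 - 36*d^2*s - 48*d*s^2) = -d^5 + 3*d^4*s - 8*d^4 + 4*d^3*s^2 + 24*d^3*s - 12*d^3 + 32*d^2*s^2 + 36*d^2*s + d^2 + 48*d*s^2 - d*s + 4*d - 4*s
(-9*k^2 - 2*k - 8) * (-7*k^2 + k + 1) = 63*k^4 + 5*k^3 + 45*k^2 - 10*k - 8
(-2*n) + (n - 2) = -n - 2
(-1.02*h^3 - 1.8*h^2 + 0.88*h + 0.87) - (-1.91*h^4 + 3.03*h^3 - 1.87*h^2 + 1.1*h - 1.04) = 1.91*h^4 - 4.05*h^3 + 0.0700000000000001*h^2 - 0.22*h + 1.91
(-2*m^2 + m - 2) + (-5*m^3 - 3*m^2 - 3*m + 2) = -5*m^3 - 5*m^2 - 2*m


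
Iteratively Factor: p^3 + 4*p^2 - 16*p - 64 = (p - 4)*(p^2 + 8*p + 16) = (p - 4)*(p + 4)*(p + 4)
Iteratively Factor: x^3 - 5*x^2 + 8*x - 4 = (x - 1)*(x^2 - 4*x + 4) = (x - 2)*(x - 1)*(x - 2)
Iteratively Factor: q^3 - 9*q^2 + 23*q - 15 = (q - 5)*(q^2 - 4*q + 3) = (q - 5)*(q - 1)*(q - 3)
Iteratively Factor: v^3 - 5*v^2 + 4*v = (v)*(v^2 - 5*v + 4) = v*(v - 4)*(v - 1)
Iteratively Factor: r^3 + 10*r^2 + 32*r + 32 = (r + 2)*(r^2 + 8*r + 16) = (r + 2)*(r + 4)*(r + 4)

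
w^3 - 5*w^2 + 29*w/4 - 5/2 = (w - 5/2)*(w - 2)*(w - 1/2)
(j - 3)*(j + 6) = j^2 + 3*j - 18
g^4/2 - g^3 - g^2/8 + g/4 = g*(g/2 + 1/4)*(g - 2)*(g - 1/2)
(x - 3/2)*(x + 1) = x^2 - x/2 - 3/2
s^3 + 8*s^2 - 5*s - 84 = (s - 3)*(s + 4)*(s + 7)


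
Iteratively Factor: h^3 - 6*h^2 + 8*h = (h - 2)*(h^2 - 4*h) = (h - 4)*(h - 2)*(h)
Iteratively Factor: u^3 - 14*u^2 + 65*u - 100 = (u - 5)*(u^2 - 9*u + 20) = (u - 5)^2*(u - 4)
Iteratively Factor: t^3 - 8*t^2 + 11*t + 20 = (t - 4)*(t^2 - 4*t - 5) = (t - 5)*(t - 4)*(t + 1)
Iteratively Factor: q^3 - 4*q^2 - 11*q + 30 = (q + 3)*(q^2 - 7*q + 10) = (q - 5)*(q + 3)*(q - 2)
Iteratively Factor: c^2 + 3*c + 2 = (c + 2)*(c + 1)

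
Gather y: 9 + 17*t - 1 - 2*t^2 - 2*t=-2*t^2 + 15*t + 8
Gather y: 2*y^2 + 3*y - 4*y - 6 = 2*y^2 - y - 6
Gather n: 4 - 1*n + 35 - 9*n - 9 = 30 - 10*n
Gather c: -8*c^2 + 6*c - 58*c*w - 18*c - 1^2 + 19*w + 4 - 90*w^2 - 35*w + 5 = -8*c^2 + c*(-58*w - 12) - 90*w^2 - 16*w + 8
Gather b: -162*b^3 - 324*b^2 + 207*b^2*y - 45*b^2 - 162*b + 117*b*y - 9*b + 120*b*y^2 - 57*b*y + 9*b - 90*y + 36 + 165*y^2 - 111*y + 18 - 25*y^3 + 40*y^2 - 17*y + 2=-162*b^3 + b^2*(207*y - 369) + b*(120*y^2 + 60*y - 162) - 25*y^3 + 205*y^2 - 218*y + 56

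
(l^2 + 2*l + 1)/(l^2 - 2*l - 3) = (l + 1)/(l - 3)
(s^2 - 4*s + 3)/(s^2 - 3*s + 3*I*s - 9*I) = (s - 1)/(s + 3*I)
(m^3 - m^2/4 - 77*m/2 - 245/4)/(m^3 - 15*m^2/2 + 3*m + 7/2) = (4*m^2 + 27*m + 35)/(2*(2*m^2 - m - 1))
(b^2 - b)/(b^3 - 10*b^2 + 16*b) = (b - 1)/(b^2 - 10*b + 16)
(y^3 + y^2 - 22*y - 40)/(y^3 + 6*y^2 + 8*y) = (y - 5)/y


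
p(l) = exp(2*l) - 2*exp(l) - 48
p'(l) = 2*exp(2*l) - 2*exp(l)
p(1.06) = -45.44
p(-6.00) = -48.00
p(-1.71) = -48.33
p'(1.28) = 18.68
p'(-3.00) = -0.09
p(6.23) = 256752.12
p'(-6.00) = 0.00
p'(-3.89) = -0.04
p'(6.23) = 514615.75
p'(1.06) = 10.89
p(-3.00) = -48.10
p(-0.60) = -48.80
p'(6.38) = 694849.55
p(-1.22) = -48.50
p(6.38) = 346786.84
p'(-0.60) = -0.50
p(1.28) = -42.26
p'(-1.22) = -0.42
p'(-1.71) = -0.30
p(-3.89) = -48.04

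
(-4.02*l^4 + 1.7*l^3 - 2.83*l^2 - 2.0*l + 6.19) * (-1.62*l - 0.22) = 6.5124*l^5 - 1.8696*l^4 + 4.2106*l^3 + 3.8626*l^2 - 9.5878*l - 1.3618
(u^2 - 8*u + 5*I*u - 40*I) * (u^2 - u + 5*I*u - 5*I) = u^4 - 9*u^3 + 10*I*u^3 - 17*u^2 - 90*I*u^2 + 225*u + 80*I*u - 200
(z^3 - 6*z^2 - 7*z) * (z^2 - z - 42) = z^5 - 7*z^4 - 43*z^3 + 259*z^2 + 294*z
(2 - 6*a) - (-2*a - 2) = 4 - 4*a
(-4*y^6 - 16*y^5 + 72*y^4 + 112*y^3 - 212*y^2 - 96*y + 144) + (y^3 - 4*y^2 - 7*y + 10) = -4*y^6 - 16*y^5 + 72*y^4 + 113*y^3 - 216*y^2 - 103*y + 154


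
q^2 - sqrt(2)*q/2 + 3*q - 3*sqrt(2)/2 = (q + 3)*(q - sqrt(2)/2)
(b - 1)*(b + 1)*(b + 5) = b^3 + 5*b^2 - b - 5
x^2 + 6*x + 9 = (x + 3)^2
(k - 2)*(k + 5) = k^2 + 3*k - 10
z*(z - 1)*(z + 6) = z^3 + 5*z^2 - 6*z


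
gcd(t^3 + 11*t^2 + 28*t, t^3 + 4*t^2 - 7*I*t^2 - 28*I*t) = t^2 + 4*t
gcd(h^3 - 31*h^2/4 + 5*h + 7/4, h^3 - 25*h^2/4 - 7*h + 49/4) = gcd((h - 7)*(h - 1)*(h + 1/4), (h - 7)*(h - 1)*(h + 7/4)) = h^2 - 8*h + 7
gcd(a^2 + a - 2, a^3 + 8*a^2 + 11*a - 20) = a - 1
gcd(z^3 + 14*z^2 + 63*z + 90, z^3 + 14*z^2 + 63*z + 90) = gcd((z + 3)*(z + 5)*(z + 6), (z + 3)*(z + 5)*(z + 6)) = z^3 + 14*z^2 + 63*z + 90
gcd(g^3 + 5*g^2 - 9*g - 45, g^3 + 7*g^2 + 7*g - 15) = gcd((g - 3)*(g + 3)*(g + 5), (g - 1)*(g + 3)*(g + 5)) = g^2 + 8*g + 15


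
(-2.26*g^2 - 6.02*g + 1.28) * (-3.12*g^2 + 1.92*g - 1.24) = 7.0512*g^4 + 14.4432*g^3 - 12.7496*g^2 + 9.9224*g - 1.5872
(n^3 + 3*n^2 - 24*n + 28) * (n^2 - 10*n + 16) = n^5 - 7*n^4 - 38*n^3 + 316*n^2 - 664*n + 448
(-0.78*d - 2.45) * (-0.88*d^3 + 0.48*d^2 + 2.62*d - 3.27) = 0.6864*d^4 + 1.7816*d^3 - 3.2196*d^2 - 3.8684*d + 8.0115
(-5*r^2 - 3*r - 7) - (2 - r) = -5*r^2 - 2*r - 9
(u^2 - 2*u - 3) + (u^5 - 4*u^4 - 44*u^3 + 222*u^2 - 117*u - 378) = u^5 - 4*u^4 - 44*u^3 + 223*u^2 - 119*u - 381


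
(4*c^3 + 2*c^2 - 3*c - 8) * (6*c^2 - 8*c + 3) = 24*c^5 - 20*c^4 - 22*c^3 - 18*c^2 + 55*c - 24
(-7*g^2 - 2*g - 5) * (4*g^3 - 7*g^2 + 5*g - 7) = -28*g^5 + 41*g^4 - 41*g^3 + 74*g^2 - 11*g + 35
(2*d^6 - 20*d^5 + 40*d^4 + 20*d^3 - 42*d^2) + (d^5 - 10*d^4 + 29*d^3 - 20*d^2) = 2*d^6 - 19*d^5 + 30*d^4 + 49*d^3 - 62*d^2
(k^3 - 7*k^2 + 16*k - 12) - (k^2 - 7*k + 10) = k^3 - 8*k^2 + 23*k - 22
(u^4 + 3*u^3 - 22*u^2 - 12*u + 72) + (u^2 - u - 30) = u^4 + 3*u^3 - 21*u^2 - 13*u + 42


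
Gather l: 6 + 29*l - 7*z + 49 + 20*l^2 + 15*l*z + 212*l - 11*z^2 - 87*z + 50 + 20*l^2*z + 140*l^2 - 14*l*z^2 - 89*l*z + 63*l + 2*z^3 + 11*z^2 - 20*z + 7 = l^2*(20*z + 160) + l*(-14*z^2 - 74*z + 304) + 2*z^3 - 114*z + 112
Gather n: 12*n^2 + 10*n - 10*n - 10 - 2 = 12*n^2 - 12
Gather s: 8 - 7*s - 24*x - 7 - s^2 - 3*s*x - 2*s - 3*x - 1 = -s^2 + s*(-3*x - 9) - 27*x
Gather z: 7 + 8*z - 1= 8*z + 6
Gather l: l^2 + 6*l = l^2 + 6*l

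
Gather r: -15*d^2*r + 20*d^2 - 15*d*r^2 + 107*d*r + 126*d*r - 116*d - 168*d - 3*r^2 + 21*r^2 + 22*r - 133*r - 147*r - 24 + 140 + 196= 20*d^2 - 284*d + r^2*(18 - 15*d) + r*(-15*d^2 + 233*d - 258) + 312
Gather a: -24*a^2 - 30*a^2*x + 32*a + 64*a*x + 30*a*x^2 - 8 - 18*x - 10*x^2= a^2*(-30*x - 24) + a*(30*x^2 + 64*x + 32) - 10*x^2 - 18*x - 8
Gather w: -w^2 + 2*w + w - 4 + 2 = -w^2 + 3*w - 2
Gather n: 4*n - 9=4*n - 9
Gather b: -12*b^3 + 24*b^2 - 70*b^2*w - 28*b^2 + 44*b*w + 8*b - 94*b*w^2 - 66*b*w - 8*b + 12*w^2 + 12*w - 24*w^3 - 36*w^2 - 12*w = -12*b^3 + b^2*(-70*w - 4) + b*(-94*w^2 - 22*w) - 24*w^3 - 24*w^2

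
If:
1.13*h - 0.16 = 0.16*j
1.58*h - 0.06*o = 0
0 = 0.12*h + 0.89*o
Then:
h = 0.00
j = -1.00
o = 0.00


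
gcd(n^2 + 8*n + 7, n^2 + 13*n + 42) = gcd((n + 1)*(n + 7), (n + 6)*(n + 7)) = n + 7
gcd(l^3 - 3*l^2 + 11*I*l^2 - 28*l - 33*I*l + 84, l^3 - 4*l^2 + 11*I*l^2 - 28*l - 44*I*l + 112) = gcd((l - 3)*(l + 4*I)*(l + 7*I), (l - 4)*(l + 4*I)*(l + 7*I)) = l^2 + 11*I*l - 28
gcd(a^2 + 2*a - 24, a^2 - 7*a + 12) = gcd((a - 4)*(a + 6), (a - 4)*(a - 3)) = a - 4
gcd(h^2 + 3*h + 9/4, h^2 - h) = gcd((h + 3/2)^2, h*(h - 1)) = 1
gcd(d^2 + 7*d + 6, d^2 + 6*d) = d + 6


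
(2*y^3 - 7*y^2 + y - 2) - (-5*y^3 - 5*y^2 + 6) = 7*y^3 - 2*y^2 + y - 8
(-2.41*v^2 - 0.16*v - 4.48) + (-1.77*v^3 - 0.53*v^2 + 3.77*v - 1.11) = -1.77*v^3 - 2.94*v^2 + 3.61*v - 5.59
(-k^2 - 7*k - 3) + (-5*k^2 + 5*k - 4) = -6*k^2 - 2*k - 7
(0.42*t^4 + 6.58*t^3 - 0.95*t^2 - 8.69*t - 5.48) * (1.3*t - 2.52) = 0.546*t^5 + 7.4956*t^4 - 17.8166*t^3 - 8.903*t^2 + 14.7748*t + 13.8096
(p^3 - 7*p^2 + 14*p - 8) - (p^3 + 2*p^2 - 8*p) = -9*p^2 + 22*p - 8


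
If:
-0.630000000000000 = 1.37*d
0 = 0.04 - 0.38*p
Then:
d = -0.46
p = 0.11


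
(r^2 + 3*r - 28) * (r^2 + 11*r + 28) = r^4 + 14*r^3 + 33*r^2 - 224*r - 784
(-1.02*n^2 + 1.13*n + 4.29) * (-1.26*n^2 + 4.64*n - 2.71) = 1.2852*n^4 - 6.1566*n^3 + 2.602*n^2 + 16.8433*n - 11.6259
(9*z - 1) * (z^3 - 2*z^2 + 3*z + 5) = 9*z^4 - 19*z^3 + 29*z^2 + 42*z - 5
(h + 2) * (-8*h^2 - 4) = -8*h^3 - 16*h^2 - 4*h - 8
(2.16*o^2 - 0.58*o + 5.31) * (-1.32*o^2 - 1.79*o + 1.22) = -2.8512*o^4 - 3.1008*o^3 - 3.3358*o^2 - 10.2125*o + 6.4782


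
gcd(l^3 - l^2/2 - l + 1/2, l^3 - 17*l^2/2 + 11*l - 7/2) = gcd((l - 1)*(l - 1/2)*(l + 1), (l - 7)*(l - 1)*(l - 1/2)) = l^2 - 3*l/2 + 1/2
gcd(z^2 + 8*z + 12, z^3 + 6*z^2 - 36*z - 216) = z + 6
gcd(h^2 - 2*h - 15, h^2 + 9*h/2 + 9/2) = h + 3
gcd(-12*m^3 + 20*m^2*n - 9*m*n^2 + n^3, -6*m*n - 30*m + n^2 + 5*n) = 6*m - n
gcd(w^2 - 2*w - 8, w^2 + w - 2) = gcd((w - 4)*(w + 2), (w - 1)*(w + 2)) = w + 2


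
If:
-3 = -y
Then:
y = 3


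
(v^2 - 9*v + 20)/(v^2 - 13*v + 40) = (v - 4)/(v - 8)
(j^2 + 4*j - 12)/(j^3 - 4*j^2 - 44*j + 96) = 1/(j - 8)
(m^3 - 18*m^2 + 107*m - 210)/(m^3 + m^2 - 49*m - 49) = (m^2 - 11*m + 30)/(m^2 + 8*m + 7)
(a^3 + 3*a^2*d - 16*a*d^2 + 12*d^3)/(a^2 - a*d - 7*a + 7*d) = (a^2 + 4*a*d - 12*d^2)/(a - 7)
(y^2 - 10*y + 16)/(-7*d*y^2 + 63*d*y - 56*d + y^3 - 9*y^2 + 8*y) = (y - 2)/(-7*d*y + 7*d + y^2 - y)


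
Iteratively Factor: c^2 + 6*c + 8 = (c + 4)*(c + 2)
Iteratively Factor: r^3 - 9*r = (r)*(r^2 - 9) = r*(r + 3)*(r - 3)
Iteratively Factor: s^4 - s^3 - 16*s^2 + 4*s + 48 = (s + 3)*(s^3 - 4*s^2 - 4*s + 16) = (s - 4)*(s + 3)*(s^2 - 4) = (s - 4)*(s + 2)*(s + 3)*(s - 2)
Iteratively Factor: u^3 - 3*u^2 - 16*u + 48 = (u + 4)*(u^2 - 7*u + 12) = (u - 3)*(u + 4)*(u - 4)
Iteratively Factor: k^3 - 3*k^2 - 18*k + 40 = (k - 5)*(k^2 + 2*k - 8) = (k - 5)*(k + 4)*(k - 2)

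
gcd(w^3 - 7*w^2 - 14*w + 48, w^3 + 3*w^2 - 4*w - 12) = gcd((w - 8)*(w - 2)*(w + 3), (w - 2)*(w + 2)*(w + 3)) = w^2 + w - 6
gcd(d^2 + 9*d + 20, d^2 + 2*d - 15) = d + 5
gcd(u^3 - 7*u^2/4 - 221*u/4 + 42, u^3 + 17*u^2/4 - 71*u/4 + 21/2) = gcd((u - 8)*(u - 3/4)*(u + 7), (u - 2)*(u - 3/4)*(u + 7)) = u^2 + 25*u/4 - 21/4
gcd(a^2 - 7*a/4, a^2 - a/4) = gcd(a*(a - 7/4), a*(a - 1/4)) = a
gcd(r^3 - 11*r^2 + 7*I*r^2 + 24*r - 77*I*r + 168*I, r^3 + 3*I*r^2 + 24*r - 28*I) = r + 7*I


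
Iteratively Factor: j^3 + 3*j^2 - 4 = (j + 2)*(j^2 + j - 2) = (j - 1)*(j + 2)*(j + 2)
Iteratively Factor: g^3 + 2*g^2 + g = (g + 1)*(g^2 + g) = (g + 1)^2*(g)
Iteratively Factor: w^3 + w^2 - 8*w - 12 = (w + 2)*(w^2 - w - 6) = (w - 3)*(w + 2)*(w + 2)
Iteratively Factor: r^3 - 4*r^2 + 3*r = (r)*(r^2 - 4*r + 3) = r*(r - 1)*(r - 3)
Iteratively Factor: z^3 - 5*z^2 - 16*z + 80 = (z + 4)*(z^2 - 9*z + 20) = (z - 4)*(z + 4)*(z - 5)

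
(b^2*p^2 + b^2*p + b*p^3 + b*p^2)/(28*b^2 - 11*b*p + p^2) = b*p*(b*p + b + p^2 + p)/(28*b^2 - 11*b*p + p^2)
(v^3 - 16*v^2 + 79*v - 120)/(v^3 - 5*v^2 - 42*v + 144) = (v - 5)/(v + 6)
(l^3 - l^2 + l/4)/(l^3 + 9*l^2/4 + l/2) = (4*l^2 - 4*l + 1)/(4*l^2 + 9*l + 2)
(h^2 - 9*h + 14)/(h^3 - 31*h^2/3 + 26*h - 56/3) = 3/(3*h - 4)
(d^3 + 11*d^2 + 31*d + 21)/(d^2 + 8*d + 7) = d + 3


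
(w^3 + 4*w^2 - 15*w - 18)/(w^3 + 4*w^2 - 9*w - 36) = (w^2 + 7*w + 6)/(w^2 + 7*w + 12)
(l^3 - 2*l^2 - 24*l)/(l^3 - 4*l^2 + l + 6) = l*(l^2 - 2*l - 24)/(l^3 - 4*l^2 + l + 6)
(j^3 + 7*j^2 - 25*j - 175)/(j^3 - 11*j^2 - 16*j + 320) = (j^2 + 2*j - 35)/(j^2 - 16*j + 64)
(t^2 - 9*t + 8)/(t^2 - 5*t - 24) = (t - 1)/(t + 3)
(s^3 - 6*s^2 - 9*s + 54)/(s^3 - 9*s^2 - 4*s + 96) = (s^2 - 9*s + 18)/(s^2 - 12*s + 32)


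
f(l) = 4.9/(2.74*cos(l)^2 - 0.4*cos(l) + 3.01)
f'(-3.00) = 0.11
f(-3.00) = 0.80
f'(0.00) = 0.00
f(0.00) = 0.92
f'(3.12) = -0.02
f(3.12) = 0.80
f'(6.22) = -0.06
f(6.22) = 0.92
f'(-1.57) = 0.21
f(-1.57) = 1.63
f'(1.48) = 0.05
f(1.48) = 1.64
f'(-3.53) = -0.31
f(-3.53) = 0.86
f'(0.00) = 0.00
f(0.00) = 0.92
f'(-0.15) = -0.13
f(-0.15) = 0.93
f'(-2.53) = 0.51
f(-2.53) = 0.95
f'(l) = 4.9*(5.48*sin(l)*cos(l) - 0.4*sin(l))/(2.74*cos(l)^2 - 0.4*cos(l) + 3.01)^2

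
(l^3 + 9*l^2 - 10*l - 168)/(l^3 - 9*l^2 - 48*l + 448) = (l^2 + 2*l - 24)/(l^2 - 16*l + 64)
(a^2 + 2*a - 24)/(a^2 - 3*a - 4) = (a + 6)/(a + 1)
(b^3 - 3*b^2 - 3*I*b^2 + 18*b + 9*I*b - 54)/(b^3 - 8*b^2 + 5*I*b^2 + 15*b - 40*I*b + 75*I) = (b^2 - 3*I*b + 18)/(b^2 + 5*b*(-1 + I) - 25*I)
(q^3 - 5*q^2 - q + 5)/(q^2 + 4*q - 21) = (q^3 - 5*q^2 - q + 5)/(q^2 + 4*q - 21)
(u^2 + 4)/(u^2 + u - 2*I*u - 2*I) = (u + 2*I)/(u + 1)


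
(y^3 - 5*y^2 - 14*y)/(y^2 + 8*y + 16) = y*(y^2 - 5*y - 14)/(y^2 + 8*y + 16)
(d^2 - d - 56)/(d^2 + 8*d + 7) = (d - 8)/(d + 1)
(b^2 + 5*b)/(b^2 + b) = (b + 5)/(b + 1)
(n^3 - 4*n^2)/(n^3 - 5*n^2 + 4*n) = n/(n - 1)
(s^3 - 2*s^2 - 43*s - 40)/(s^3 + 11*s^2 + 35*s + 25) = (s - 8)/(s + 5)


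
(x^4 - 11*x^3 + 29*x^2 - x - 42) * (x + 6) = x^5 - 5*x^4 - 37*x^3 + 173*x^2 - 48*x - 252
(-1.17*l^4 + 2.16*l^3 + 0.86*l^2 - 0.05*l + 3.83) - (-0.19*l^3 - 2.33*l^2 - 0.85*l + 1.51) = -1.17*l^4 + 2.35*l^3 + 3.19*l^2 + 0.8*l + 2.32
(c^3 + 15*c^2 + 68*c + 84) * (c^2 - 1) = c^5 + 15*c^4 + 67*c^3 + 69*c^2 - 68*c - 84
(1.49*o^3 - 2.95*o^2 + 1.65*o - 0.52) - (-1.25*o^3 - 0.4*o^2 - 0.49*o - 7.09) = 2.74*o^3 - 2.55*o^2 + 2.14*o + 6.57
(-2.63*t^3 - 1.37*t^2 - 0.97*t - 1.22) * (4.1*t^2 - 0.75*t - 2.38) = -10.783*t^5 - 3.6445*t^4 + 3.3099*t^3 - 1.0139*t^2 + 3.2236*t + 2.9036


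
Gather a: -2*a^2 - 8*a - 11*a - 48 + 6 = -2*a^2 - 19*a - 42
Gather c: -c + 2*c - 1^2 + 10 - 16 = c - 7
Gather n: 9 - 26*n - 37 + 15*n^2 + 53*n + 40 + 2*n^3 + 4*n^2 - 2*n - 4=2*n^3 + 19*n^2 + 25*n + 8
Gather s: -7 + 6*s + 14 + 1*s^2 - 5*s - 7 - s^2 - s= 0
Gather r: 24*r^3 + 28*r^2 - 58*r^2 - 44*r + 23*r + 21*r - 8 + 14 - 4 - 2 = 24*r^3 - 30*r^2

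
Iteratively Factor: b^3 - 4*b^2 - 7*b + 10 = (b - 5)*(b^2 + b - 2) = (b - 5)*(b - 1)*(b + 2)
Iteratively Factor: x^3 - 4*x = (x - 2)*(x^2 + 2*x) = x*(x - 2)*(x + 2)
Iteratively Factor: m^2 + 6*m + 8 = (m + 2)*(m + 4)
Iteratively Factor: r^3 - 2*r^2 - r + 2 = (r + 1)*(r^2 - 3*r + 2) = (r - 1)*(r + 1)*(r - 2)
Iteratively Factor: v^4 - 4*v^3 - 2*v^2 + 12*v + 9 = (v + 1)*(v^3 - 5*v^2 + 3*v + 9) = (v - 3)*(v + 1)*(v^2 - 2*v - 3) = (v - 3)^2*(v + 1)*(v + 1)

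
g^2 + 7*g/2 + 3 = (g + 3/2)*(g + 2)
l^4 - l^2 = l^2*(l - 1)*(l + 1)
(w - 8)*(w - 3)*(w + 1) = w^3 - 10*w^2 + 13*w + 24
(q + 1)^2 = q^2 + 2*q + 1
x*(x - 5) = x^2 - 5*x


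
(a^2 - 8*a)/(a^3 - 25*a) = (a - 8)/(a^2 - 25)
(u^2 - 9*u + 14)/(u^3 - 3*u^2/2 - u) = 2*(u - 7)/(u*(2*u + 1))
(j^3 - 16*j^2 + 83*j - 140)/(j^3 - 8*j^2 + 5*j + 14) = (j^2 - 9*j + 20)/(j^2 - j - 2)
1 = 1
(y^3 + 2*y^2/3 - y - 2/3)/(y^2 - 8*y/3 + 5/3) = (3*y^2 + 5*y + 2)/(3*y - 5)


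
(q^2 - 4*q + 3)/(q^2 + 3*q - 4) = (q - 3)/(q + 4)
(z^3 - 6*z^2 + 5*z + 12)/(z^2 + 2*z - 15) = (z^2 - 3*z - 4)/(z + 5)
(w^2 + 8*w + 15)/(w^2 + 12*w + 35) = (w + 3)/(w + 7)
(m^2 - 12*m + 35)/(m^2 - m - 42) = (m - 5)/(m + 6)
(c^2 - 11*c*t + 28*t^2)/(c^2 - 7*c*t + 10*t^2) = (c^2 - 11*c*t + 28*t^2)/(c^2 - 7*c*t + 10*t^2)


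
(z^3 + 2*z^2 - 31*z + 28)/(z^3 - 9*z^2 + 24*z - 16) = (z + 7)/(z - 4)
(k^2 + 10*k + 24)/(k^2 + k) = (k^2 + 10*k + 24)/(k*(k + 1))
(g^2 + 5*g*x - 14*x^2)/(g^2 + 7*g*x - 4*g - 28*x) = (g - 2*x)/(g - 4)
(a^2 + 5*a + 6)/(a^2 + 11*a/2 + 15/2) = 2*(a + 2)/(2*a + 5)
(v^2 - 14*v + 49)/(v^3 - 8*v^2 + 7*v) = (v - 7)/(v*(v - 1))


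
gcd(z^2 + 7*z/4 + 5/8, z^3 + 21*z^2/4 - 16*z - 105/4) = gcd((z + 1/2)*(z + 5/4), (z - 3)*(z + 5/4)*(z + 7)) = z + 5/4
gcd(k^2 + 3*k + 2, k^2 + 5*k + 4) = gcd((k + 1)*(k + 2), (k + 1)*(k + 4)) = k + 1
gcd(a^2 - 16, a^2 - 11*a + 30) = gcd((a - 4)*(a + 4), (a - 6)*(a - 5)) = 1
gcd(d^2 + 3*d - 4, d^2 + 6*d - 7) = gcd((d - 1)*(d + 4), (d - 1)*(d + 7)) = d - 1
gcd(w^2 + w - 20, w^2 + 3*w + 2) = 1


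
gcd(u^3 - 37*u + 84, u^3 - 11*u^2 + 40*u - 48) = u^2 - 7*u + 12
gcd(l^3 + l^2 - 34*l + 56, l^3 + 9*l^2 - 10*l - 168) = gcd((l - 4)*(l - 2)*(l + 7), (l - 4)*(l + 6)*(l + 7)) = l^2 + 3*l - 28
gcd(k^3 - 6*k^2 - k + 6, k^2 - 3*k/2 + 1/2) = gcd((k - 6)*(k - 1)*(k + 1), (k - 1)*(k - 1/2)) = k - 1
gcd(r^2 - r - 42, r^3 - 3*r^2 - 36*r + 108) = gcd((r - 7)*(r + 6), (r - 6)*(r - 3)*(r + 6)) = r + 6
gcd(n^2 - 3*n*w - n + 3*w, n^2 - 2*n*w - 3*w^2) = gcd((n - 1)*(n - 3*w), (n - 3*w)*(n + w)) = -n + 3*w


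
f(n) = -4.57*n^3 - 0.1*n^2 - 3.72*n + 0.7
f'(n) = -13.71*n^2 - 0.2*n - 3.72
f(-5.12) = 630.50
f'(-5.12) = -362.10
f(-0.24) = 1.65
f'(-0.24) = -4.46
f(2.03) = -45.49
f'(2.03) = -60.62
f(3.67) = -240.20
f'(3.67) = -189.11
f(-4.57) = 451.79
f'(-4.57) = -289.14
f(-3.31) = 177.65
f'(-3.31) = -153.27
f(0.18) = 0.00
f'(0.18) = -4.20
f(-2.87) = 118.59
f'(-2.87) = -116.07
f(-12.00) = 7927.90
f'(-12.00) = -1975.56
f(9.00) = -3372.41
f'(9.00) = -1116.03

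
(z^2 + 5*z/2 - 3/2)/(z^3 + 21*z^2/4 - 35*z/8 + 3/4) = 4*(z + 3)/(4*z^2 + 23*z - 6)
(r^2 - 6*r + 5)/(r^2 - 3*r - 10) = (r - 1)/(r + 2)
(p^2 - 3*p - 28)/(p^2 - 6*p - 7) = (p + 4)/(p + 1)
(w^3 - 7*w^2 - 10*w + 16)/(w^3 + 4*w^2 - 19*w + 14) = (w^2 - 6*w - 16)/(w^2 + 5*w - 14)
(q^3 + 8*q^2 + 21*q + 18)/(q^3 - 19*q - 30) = (q + 3)/(q - 5)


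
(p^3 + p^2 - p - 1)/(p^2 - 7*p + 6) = (p^2 + 2*p + 1)/(p - 6)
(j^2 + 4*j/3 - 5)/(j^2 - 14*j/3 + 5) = (j + 3)/(j - 3)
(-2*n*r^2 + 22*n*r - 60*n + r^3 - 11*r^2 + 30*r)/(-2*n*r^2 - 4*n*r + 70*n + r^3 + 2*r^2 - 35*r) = (r - 6)/(r + 7)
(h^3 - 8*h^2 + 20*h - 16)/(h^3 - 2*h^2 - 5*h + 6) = (h^3 - 8*h^2 + 20*h - 16)/(h^3 - 2*h^2 - 5*h + 6)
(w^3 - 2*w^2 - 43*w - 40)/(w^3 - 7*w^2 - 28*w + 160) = (w + 1)/(w - 4)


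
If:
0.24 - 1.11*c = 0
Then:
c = 0.22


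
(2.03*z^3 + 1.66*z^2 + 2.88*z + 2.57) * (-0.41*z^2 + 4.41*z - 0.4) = -0.8323*z^5 + 8.2717*z^4 + 5.3278*z^3 + 10.9831*z^2 + 10.1817*z - 1.028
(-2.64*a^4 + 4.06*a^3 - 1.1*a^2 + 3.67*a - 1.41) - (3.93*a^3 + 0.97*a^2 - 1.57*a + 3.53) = -2.64*a^4 + 0.129999999999999*a^3 - 2.07*a^2 + 5.24*a - 4.94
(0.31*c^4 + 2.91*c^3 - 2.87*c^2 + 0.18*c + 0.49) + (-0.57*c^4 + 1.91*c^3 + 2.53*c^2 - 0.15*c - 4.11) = -0.26*c^4 + 4.82*c^3 - 0.34*c^2 + 0.03*c - 3.62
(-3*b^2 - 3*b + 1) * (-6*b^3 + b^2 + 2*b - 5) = 18*b^5 + 15*b^4 - 15*b^3 + 10*b^2 + 17*b - 5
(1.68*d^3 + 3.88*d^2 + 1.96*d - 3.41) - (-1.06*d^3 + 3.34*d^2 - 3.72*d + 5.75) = 2.74*d^3 + 0.54*d^2 + 5.68*d - 9.16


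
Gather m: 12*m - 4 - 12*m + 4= 0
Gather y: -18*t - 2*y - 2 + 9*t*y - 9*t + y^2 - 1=-27*t + y^2 + y*(9*t - 2) - 3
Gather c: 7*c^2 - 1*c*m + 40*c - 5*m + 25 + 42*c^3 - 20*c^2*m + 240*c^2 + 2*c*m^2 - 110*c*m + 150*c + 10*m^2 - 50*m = 42*c^3 + c^2*(247 - 20*m) + c*(2*m^2 - 111*m + 190) + 10*m^2 - 55*m + 25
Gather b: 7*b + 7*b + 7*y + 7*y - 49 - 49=14*b + 14*y - 98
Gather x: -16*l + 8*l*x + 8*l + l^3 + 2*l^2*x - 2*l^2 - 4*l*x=l^3 - 2*l^2 - 8*l + x*(2*l^2 + 4*l)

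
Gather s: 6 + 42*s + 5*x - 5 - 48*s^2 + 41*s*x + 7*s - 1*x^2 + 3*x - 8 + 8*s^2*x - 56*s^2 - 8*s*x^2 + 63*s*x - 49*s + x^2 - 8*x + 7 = s^2*(8*x - 104) + s*(-8*x^2 + 104*x)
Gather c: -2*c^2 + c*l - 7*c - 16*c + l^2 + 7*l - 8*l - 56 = -2*c^2 + c*(l - 23) + l^2 - l - 56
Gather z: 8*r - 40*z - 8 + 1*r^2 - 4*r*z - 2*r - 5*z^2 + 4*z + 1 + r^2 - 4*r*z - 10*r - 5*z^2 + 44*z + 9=2*r^2 - 4*r - 10*z^2 + z*(8 - 8*r) + 2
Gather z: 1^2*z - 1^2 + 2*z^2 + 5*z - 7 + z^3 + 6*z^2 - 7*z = z^3 + 8*z^2 - z - 8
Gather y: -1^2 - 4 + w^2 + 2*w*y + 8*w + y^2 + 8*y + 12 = w^2 + 8*w + y^2 + y*(2*w + 8) + 7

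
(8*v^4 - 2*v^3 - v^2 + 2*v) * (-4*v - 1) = -32*v^5 + 6*v^3 - 7*v^2 - 2*v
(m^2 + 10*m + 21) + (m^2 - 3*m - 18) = 2*m^2 + 7*m + 3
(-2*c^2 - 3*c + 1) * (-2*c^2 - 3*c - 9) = 4*c^4 + 12*c^3 + 25*c^2 + 24*c - 9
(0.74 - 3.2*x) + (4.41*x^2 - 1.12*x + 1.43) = 4.41*x^2 - 4.32*x + 2.17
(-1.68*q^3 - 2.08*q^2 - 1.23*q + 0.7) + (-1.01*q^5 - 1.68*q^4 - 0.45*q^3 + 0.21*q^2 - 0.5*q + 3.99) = -1.01*q^5 - 1.68*q^4 - 2.13*q^3 - 1.87*q^2 - 1.73*q + 4.69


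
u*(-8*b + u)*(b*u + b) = -8*b^2*u^2 - 8*b^2*u + b*u^3 + b*u^2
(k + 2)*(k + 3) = k^2 + 5*k + 6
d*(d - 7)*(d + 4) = d^3 - 3*d^2 - 28*d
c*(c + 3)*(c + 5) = c^3 + 8*c^2 + 15*c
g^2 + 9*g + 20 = (g + 4)*(g + 5)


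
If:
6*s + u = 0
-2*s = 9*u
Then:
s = 0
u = 0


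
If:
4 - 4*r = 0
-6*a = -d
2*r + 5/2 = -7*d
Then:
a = -3/28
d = -9/14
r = 1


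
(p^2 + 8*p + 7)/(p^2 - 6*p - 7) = (p + 7)/(p - 7)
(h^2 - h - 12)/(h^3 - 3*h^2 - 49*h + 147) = (h^2 - h - 12)/(h^3 - 3*h^2 - 49*h + 147)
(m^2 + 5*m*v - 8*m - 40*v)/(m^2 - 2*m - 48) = (m + 5*v)/(m + 6)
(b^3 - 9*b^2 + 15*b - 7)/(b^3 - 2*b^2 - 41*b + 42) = (b - 1)/(b + 6)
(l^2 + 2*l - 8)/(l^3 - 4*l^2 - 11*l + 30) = (l + 4)/(l^2 - 2*l - 15)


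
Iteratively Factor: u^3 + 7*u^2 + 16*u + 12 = (u + 3)*(u^2 + 4*u + 4) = (u + 2)*(u + 3)*(u + 2)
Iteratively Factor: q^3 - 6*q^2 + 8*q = (q - 4)*(q^2 - 2*q) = (q - 4)*(q - 2)*(q)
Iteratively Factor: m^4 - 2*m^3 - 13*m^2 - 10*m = (m)*(m^3 - 2*m^2 - 13*m - 10) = m*(m - 5)*(m^2 + 3*m + 2) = m*(m - 5)*(m + 1)*(m + 2)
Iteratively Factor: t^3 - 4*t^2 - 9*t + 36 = (t - 3)*(t^2 - t - 12) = (t - 4)*(t - 3)*(t + 3)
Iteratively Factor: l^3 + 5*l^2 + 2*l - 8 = (l + 2)*(l^2 + 3*l - 4) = (l + 2)*(l + 4)*(l - 1)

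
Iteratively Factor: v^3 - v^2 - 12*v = (v - 4)*(v^2 + 3*v) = (v - 4)*(v + 3)*(v)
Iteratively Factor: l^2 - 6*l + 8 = (l - 2)*(l - 4)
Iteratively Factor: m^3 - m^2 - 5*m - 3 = (m - 3)*(m^2 + 2*m + 1) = (m - 3)*(m + 1)*(m + 1)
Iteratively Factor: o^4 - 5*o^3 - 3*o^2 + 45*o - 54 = (o - 2)*(o^3 - 3*o^2 - 9*o + 27) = (o - 3)*(o - 2)*(o^2 - 9) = (o - 3)*(o - 2)*(o + 3)*(o - 3)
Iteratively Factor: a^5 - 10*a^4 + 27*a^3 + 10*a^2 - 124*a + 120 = (a - 2)*(a^4 - 8*a^3 + 11*a^2 + 32*a - 60) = (a - 3)*(a - 2)*(a^3 - 5*a^2 - 4*a + 20) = (a - 3)*(a - 2)^2*(a^2 - 3*a - 10) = (a - 5)*(a - 3)*(a - 2)^2*(a + 2)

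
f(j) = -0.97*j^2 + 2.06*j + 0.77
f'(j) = 2.06 - 1.94*j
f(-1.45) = -4.26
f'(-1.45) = 4.87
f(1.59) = 1.59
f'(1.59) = -1.02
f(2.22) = 0.56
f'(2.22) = -2.25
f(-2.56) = -10.86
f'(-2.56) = 7.03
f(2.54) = -0.26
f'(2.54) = -2.87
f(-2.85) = -12.98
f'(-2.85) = 7.59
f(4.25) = -8.00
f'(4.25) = -6.18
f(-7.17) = -63.87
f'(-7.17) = 15.97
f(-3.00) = -14.14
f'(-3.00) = 7.88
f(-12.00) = -163.63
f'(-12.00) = 25.34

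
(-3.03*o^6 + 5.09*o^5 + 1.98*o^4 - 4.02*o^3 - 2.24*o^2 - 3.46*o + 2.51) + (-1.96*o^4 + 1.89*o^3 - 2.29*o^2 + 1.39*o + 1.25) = -3.03*o^6 + 5.09*o^5 + 0.02*o^4 - 2.13*o^3 - 4.53*o^2 - 2.07*o + 3.76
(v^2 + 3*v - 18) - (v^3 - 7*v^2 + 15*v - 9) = -v^3 + 8*v^2 - 12*v - 9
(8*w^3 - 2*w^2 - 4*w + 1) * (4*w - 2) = 32*w^4 - 24*w^3 - 12*w^2 + 12*w - 2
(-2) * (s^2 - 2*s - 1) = -2*s^2 + 4*s + 2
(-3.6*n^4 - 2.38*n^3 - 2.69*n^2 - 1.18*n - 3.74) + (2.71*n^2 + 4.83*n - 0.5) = -3.6*n^4 - 2.38*n^3 + 0.02*n^2 + 3.65*n - 4.24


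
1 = 1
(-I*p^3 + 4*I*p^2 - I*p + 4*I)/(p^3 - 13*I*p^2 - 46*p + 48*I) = I*(-p^3 + 4*p^2 - p + 4)/(p^3 - 13*I*p^2 - 46*p + 48*I)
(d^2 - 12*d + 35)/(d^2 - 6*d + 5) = (d - 7)/(d - 1)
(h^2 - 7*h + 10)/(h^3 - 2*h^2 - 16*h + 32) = (h - 5)/(h^2 - 16)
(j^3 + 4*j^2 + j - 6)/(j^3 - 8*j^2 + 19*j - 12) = (j^2 + 5*j + 6)/(j^2 - 7*j + 12)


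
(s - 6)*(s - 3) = s^2 - 9*s + 18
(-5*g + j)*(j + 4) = -5*g*j - 20*g + j^2 + 4*j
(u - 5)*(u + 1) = u^2 - 4*u - 5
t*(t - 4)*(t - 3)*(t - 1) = t^4 - 8*t^3 + 19*t^2 - 12*t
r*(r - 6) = r^2 - 6*r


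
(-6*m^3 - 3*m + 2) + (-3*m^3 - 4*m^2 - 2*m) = -9*m^3 - 4*m^2 - 5*m + 2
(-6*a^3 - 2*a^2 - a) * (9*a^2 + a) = -54*a^5 - 24*a^4 - 11*a^3 - a^2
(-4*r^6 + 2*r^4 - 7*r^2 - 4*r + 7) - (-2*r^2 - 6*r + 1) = -4*r^6 + 2*r^4 - 5*r^2 + 2*r + 6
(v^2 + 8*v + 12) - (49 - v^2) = 2*v^2 + 8*v - 37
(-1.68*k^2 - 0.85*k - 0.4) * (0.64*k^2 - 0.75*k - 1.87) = -1.0752*k^4 + 0.716*k^3 + 3.5231*k^2 + 1.8895*k + 0.748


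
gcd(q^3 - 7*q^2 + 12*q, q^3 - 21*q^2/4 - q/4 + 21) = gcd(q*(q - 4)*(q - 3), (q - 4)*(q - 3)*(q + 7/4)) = q^2 - 7*q + 12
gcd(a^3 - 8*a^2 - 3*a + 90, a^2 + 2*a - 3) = a + 3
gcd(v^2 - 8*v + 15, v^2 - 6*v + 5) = v - 5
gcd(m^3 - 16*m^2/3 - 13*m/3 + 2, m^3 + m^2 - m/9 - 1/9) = m^2 + 2*m/3 - 1/3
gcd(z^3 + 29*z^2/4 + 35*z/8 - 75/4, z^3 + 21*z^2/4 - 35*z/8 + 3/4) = z + 6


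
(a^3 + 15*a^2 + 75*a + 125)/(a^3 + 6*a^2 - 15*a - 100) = (a + 5)/(a - 4)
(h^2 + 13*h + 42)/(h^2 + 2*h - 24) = (h + 7)/(h - 4)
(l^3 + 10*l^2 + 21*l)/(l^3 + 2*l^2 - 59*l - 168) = l/(l - 8)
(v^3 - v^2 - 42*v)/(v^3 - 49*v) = (v + 6)/(v + 7)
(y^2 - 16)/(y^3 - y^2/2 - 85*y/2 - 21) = 2*(16 - y^2)/(-2*y^3 + y^2 + 85*y + 42)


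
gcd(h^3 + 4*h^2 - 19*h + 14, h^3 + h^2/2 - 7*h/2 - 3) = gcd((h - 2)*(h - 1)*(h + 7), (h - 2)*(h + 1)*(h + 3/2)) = h - 2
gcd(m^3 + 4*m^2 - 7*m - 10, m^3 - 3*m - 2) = m^2 - m - 2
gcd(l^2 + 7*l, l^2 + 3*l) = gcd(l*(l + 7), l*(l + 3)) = l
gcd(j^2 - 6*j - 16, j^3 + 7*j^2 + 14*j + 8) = j + 2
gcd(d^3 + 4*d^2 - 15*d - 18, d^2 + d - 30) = d + 6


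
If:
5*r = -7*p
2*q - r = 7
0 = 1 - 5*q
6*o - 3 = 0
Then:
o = 1/2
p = 33/7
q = 1/5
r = -33/5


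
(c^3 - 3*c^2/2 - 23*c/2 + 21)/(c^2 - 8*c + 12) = (2*c^2 + c - 21)/(2*(c - 6))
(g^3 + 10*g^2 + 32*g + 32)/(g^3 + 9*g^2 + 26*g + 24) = (g + 4)/(g + 3)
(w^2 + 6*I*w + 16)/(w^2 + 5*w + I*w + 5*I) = (w^2 + 6*I*w + 16)/(w^2 + w*(5 + I) + 5*I)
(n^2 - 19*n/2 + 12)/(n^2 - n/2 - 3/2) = (n - 8)/(n + 1)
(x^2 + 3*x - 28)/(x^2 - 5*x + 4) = (x + 7)/(x - 1)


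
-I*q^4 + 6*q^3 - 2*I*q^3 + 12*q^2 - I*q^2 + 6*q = q*(q + 1)*(q + 6*I)*(-I*q - I)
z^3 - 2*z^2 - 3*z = z*(z - 3)*(z + 1)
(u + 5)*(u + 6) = u^2 + 11*u + 30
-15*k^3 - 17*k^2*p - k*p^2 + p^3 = (-5*k + p)*(k + p)*(3*k + p)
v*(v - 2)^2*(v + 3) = v^4 - v^3 - 8*v^2 + 12*v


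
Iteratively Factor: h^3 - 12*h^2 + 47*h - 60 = (h - 3)*(h^2 - 9*h + 20) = (h - 5)*(h - 3)*(h - 4)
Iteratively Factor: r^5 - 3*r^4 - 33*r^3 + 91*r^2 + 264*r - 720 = (r - 3)*(r^4 - 33*r^2 - 8*r + 240) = (r - 5)*(r - 3)*(r^3 + 5*r^2 - 8*r - 48) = (r - 5)*(r - 3)^2*(r^2 + 8*r + 16) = (r - 5)*(r - 3)^2*(r + 4)*(r + 4)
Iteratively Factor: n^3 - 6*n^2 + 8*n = (n - 4)*(n^2 - 2*n) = n*(n - 4)*(n - 2)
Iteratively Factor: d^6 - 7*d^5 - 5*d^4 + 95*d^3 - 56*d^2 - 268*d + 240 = (d - 4)*(d^5 - 3*d^4 - 17*d^3 + 27*d^2 + 52*d - 60) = (d - 5)*(d - 4)*(d^4 + 2*d^3 - 7*d^2 - 8*d + 12) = (d - 5)*(d - 4)*(d + 3)*(d^3 - d^2 - 4*d + 4) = (d - 5)*(d - 4)*(d + 2)*(d + 3)*(d^2 - 3*d + 2) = (d - 5)*(d - 4)*(d - 1)*(d + 2)*(d + 3)*(d - 2)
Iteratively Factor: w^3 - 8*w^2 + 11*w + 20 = (w + 1)*(w^2 - 9*w + 20) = (w - 5)*(w + 1)*(w - 4)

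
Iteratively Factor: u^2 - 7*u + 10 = (u - 5)*(u - 2)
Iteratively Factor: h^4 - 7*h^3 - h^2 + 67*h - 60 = (h + 3)*(h^3 - 10*h^2 + 29*h - 20) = (h - 1)*(h + 3)*(h^2 - 9*h + 20) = (h - 4)*(h - 1)*(h + 3)*(h - 5)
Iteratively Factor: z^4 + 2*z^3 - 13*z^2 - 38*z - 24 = (z + 3)*(z^3 - z^2 - 10*z - 8) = (z - 4)*(z + 3)*(z^2 + 3*z + 2) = (z - 4)*(z + 1)*(z + 3)*(z + 2)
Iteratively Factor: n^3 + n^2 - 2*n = (n - 1)*(n^2 + 2*n) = n*(n - 1)*(n + 2)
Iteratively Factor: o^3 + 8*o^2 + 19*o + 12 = (o + 3)*(o^2 + 5*o + 4) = (o + 3)*(o + 4)*(o + 1)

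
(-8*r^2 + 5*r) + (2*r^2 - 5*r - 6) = -6*r^2 - 6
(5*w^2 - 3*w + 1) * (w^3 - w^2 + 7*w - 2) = 5*w^5 - 8*w^4 + 39*w^3 - 32*w^2 + 13*w - 2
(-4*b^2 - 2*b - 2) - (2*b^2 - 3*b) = -6*b^2 + b - 2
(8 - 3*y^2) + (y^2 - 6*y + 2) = -2*y^2 - 6*y + 10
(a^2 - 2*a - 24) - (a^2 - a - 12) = -a - 12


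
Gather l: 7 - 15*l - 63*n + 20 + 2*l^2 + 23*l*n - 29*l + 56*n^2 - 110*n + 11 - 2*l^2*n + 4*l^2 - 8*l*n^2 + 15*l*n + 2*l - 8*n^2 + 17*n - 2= l^2*(6 - 2*n) + l*(-8*n^2 + 38*n - 42) + 48*n^2 - 156*n + 36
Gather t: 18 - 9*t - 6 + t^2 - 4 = t^2 - 9*t + 8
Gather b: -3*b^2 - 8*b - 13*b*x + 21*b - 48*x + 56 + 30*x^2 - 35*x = -3*b^2 + b*(13 - 13*x) + 30*x^2 - 83*x + 56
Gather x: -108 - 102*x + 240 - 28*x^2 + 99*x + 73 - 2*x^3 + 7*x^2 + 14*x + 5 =-2*x^3 - 21*x^2 + 11*x + 210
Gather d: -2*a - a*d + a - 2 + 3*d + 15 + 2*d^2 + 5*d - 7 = -a + 2*d^2 + d*(8 - a) + 6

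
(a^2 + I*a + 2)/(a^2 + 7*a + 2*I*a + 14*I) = (a - I)/(a + 7)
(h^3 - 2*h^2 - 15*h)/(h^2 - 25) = h*(h + 3)/(h + 5)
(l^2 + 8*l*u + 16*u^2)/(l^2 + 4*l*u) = (l + 4*u)/l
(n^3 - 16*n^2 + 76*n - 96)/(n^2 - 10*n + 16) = n - 6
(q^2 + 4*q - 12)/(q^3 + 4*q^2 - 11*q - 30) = (q^2 + 4*q - 12)/(q^3 + 4*q^2 - 11*q - 30)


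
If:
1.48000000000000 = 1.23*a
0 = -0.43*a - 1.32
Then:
No Solution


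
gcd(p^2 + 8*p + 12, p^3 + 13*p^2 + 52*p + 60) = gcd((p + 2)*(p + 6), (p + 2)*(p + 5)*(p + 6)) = p^2 + 8*p + 12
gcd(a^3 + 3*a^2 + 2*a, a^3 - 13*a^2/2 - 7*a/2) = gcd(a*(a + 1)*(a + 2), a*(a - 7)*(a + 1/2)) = a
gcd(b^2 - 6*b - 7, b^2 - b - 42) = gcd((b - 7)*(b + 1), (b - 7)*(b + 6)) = b - 7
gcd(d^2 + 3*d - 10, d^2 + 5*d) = d + 5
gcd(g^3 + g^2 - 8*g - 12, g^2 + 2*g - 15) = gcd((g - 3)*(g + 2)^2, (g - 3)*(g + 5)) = g - 3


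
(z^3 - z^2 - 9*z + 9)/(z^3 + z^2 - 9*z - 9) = (z - 1)/(z + 1)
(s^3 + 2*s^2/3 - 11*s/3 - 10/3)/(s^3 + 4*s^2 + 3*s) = (3*s^2 - s - 10)/(3*s*(s + 3))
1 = 1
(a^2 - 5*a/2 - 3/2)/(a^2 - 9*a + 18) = (a + 1/2)/(a - 6)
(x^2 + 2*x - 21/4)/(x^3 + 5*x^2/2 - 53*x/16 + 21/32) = 8*(2*x - 3)/(16*x^2 - 16*x + 3)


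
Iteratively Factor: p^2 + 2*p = (p + 2)*(p)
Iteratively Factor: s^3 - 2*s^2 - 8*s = (s)*(s^2 - 2*s - 8) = s*(s - 4)*(s + 2)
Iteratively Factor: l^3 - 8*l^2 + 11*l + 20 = (l + 1)*(l^2 - 9*l + 20) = (l - 5)*(l + 1)*(l - 4)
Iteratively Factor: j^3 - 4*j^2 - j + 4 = (j - 4)*(j^2 - 1) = (j - 4)*(j + 1)*(j - 1)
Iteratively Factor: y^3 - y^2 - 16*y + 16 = (y - 4)*(y^2 + 3*y - 4) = (y - 4)*(y - 1)*(y + 4)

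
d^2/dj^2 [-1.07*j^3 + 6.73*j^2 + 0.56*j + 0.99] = 13.46 - 6.42*j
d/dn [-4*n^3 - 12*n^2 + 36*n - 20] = -12*n^2 - 24*n + 36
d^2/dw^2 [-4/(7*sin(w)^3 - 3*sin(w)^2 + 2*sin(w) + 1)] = 4*(441*sin(w)^6 - 231*sin(w)^5 - 524*sin(w)^4 + 255*sin(w)^3 - 122*sin(w)^2 + 76*sin(w) - 14)/(7*sin(w)^3 - 3*sin(w)^2 + 2*sin(w) + 1)^3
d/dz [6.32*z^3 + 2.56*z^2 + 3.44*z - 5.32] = 18.96*z^2 + 5.12*z + 3.44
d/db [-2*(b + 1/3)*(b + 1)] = -4*b - 8/3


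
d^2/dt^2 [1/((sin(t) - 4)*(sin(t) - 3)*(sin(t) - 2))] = (-9*sin(t)^6 + 99*sin(t)^5 - 364*sin(t)^4 + 342*sin(t)^3 + 830*sin(t)^2 - 1884*sin(t) + 920)/((sin(t) - 4)^3*(sin(t) - 3)^3*(sin(t) - 2)^3)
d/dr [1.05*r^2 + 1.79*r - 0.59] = 2.1*r + 1.79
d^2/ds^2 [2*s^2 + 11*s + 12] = 4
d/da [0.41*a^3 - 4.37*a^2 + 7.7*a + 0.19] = 1.23*a^2 - 8.74*a + 7.7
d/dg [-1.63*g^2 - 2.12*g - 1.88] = -3.26*g - 2.12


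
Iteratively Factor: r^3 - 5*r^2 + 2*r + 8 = (r - 2)*(r^2 - 3*r - 4) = (r - 4)*(r - 2)*(r + 1)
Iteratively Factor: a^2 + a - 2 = (a - 1)*(a + 2)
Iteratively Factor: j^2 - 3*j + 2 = (j - 1)*(j - 2)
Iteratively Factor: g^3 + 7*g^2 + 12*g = (g + 3)*(g^2 + 4*g) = g*(g + 3)*(g + 4)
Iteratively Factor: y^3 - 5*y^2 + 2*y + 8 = (y - 2)*(y^2 - 3*y - 4) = (y - 2)*(y + 1)*(y - 4)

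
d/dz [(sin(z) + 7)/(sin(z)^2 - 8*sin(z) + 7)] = (-14*sin(z) + cos(z)^2 + 62)*cos(z)/(sin(z)^2 - 8*sin(z) + 7)^2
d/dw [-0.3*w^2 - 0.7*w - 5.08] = -0.6*w - 0.7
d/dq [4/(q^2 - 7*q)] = 4*(7 - 2*q)/(q^2*(q - 7)^2)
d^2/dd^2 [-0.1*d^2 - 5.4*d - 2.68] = -0.200000000000000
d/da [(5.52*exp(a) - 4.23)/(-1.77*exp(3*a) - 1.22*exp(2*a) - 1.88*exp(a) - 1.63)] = (19.5408*exp(3*a) - 15.7269*exp(2*a) - 10.3212*exp(a) - 16.95)*exp(a)/(3.1329*exp(6*a) + 4.3188*exp(5*a) + 8.1436*exp(4*a) + 10.3574*exp(3*a) + 7.5116*exp(2*a) + 6.1288*exp(a) + 2.6569)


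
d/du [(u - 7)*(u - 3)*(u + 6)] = 3*u^2 - 8*u - 39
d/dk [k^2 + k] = 2*k + 1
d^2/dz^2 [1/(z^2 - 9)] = 6*(z^2 + 3)/(z^2 - 9)^3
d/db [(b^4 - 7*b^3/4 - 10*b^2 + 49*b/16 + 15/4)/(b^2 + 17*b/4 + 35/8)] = (64*b^3 + 32*b^2 - 476*b - 13)/(2*(16*b^2 + 56*b + 49))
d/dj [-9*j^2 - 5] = -18*j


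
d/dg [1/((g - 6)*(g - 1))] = (7 - 2*g)/(g^4 - 14*g^3 + 61*g^2 - 84*g + 36)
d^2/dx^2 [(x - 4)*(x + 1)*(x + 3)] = 6*x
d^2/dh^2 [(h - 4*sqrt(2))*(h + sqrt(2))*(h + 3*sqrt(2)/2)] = 6*h - 3*sqrt(2)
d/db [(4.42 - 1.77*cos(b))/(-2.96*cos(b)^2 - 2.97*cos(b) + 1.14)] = (5.2392*cos(b)^2 - 26.1664*cos(b) - 11.1096)*sin(b)/(8.7616*cos(b)^4 + 17.5824*cos(b)^3 + 2.0721*cos(b)^2 - 6.7716*cos(b) + 1.2996)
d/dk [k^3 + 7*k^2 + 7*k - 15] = 3*k^2 + 14*k + 7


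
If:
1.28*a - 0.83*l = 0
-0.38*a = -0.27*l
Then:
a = 0.00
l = 0.00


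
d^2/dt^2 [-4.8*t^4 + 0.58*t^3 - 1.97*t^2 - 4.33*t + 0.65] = -57.6*t^2 + 3.48*t - 3.94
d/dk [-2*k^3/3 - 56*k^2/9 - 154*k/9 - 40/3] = -2*k^2 - 112*k/9 - 154/9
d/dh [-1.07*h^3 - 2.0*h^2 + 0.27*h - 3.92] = -3.21*h^2 - 4.0*h + 0.27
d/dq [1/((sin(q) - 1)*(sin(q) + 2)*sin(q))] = (-3*cos(q) - 2/tan(q) + 2*cos(q)/sin(q)^2)/((sin(q) - 1)^2*(sin(q) + 2)^2)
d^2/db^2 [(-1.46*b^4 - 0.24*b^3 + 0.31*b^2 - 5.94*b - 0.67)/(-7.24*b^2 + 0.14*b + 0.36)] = (153.059392*b^6 - 8.87913600000002*b^5 - 22.660368*b^4 + 624.53048*b^3 + 208.214016*b^2 + 89.004048*b + 2.839736)/(379.503424*b^6 - 22.015392*b^5 - 56.185296*b^4 + 2.186632*b^3 + 2.793744*b^2 - 0.054432*b - 0.046656)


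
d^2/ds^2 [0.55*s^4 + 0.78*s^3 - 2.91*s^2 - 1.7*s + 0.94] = 6.6*s^2 + 4.68*s - 5.82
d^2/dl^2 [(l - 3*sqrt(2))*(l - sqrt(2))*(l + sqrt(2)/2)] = 6*l - 7*sqrt(2)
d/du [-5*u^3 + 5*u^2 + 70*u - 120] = -15*u^2 + 10*u + 70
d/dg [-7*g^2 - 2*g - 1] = -14*g - 2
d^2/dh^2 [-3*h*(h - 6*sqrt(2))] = -6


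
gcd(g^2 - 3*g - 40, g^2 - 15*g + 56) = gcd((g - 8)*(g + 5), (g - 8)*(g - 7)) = g - 8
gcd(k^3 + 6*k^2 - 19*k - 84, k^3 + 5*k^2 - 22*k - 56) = k^2 + 3*k - 28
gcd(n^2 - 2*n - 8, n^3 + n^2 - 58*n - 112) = n + 2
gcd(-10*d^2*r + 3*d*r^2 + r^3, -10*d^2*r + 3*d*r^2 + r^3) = -10*d^2*r + 3*d*r^2 + r^3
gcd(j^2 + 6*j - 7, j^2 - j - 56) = j + 7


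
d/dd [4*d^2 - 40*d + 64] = 8*d - 40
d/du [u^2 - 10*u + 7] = 2*u - 10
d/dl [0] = 0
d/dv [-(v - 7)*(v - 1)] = 8 - 2*v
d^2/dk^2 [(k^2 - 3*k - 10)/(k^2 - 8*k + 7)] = 2*(5*k^3 - 51*k^2 + 303*k - 689)/(k^6 - 24*k^5 + 213*k^4 - 848*k^3 + 1491*k^2 - 1176*k + 343)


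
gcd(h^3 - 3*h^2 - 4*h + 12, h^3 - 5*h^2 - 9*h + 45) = h - 3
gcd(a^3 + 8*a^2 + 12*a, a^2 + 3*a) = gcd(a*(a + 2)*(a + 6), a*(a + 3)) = a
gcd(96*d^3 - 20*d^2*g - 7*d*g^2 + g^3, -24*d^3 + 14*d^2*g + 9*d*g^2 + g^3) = 4*d + g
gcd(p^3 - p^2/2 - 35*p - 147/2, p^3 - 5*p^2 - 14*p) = p - 7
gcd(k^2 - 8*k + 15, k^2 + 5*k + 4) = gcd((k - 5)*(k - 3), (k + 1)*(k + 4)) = 1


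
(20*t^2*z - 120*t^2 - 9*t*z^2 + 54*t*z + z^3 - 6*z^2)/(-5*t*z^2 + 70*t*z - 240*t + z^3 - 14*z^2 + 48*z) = (-4*t + z)/(z - 8)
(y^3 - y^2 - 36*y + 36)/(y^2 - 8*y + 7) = (y^2 - 36)/(y - 7)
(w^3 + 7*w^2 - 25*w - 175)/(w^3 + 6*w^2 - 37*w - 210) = (w - 5)/(w - 6)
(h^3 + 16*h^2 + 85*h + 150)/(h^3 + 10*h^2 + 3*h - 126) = (h^2 + 10*h + 25)/(h^2 + 4*h - 21)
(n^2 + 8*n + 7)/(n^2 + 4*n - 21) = (n + 1)/(n - 3)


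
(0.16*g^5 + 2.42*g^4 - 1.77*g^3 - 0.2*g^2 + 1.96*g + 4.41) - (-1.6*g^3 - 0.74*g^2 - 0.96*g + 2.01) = 0.16*g^5 + 2.42*g^4 - 0.17*g^3 + 0.54*g^2 + 2.92*g + 2.4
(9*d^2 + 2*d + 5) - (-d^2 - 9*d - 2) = 10*d^2 + 11*d + 7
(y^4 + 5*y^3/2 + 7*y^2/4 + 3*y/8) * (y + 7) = y^5 + 19*y^4/2 + 77*y^3/4 + 101*y^2/8 + 21*y/8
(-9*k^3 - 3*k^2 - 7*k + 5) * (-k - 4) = 9*k^4 + 39*k^3 + 19*k^2 + 23*k - 20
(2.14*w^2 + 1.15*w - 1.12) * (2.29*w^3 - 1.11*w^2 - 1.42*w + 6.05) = 4.9006*w^5 + 0.258099999999999*w^4 - 6.8801*w^3 + 12.5572*w^2 + 8.5479*w - 6.776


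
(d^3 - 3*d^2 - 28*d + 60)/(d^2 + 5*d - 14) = (d^2 - d - 30)/(d + 7)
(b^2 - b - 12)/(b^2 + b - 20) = (b + 3)/(b + 5)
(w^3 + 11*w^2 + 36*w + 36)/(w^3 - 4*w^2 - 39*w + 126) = (w^2 + 5*w + 6)/(w^2 - 10*w + 21)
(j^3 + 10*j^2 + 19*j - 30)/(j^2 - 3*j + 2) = (j^2 + 11*j + 30)/(j - 2)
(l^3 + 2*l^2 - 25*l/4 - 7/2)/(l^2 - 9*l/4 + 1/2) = (4*l^2 + 16*l + 7)/(4*l - 1)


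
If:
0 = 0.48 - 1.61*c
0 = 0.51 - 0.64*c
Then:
No Solution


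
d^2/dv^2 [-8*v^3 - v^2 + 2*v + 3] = -48*v - 2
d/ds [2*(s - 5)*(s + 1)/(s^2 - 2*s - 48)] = 4*(s^2 - 43*s + 91)/(s^4 - 4*s^3 - 92*s^2 + 192*s + 2304)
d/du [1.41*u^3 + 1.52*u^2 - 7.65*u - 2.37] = 4.23*u^2 + 3.04*u - 7.65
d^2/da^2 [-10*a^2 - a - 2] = -20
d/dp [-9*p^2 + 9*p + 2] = 9 - 18*p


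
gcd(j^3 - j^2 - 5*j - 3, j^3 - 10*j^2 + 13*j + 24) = j^2 - 2*j - 3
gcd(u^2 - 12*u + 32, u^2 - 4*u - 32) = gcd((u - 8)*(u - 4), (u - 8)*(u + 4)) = u - 8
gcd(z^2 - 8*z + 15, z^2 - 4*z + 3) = z - 3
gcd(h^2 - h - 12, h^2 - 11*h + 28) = h - 4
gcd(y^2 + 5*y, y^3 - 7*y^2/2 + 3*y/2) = y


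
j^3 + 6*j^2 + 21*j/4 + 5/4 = (j + 1/2)^2*(j + 5)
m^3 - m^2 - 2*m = m*(m - 2)*(m + 1)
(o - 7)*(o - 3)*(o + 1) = o^3 - 9*o^2 + 11*o + 21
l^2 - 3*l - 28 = (l - 7)*(l + 4)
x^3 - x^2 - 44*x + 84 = (x - 6)*(x - 2)*(x + 7)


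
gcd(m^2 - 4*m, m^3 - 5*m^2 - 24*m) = m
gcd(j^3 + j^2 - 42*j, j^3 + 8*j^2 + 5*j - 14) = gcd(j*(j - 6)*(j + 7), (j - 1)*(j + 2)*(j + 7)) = j + 7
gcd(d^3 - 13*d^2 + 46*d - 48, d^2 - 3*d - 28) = 1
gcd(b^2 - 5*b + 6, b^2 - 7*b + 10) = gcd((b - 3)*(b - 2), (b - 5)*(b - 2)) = b - 2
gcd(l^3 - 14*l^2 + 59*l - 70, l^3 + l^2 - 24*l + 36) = l - 2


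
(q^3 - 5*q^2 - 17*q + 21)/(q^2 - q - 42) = (q^2 + 2*q - 3)/(q + 6)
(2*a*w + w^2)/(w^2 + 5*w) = (2*a + w)/(w + 5)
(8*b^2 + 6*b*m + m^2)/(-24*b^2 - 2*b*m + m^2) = (-2*b - m)/(6*b - m)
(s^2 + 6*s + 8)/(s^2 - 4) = (s + 4)/(s - 2)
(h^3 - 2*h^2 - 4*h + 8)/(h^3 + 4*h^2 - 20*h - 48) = (h^2 - 4*h + 4)/(h^2 + 2*h - 24)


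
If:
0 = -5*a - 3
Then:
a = -3/5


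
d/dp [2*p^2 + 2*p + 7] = 4*p + 2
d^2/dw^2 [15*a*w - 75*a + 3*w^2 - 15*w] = 6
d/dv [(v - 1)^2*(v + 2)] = 3*v^2 - 3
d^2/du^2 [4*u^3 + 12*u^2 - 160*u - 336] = 24*u + 24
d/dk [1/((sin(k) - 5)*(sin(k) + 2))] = (3 - 2*sin(k))*cos(k)/((sin(k) - 5)^2*(sin(k) + 2)^2)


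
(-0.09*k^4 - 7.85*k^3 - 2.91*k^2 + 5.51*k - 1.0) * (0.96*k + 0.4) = -0.0864*k^5 - 7.572*k^4 - 5.9336*k^3 + 4.1256*k^2 + 1.244*k - 0.4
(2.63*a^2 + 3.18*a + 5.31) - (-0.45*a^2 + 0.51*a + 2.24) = 3.08*a^2 + 2.67*a + 3.07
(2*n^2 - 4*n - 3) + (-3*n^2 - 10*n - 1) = -n^2 - 14*n - 4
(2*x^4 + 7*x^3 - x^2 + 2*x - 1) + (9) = 2*x^4 + 7*x^3 - x^2 + 2*x + 8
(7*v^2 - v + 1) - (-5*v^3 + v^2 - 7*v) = 5*v^3 + 6*v^2 + 6*v + 1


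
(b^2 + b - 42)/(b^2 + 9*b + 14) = (b - 6)/(b + 2)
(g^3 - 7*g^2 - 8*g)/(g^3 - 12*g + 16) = g*(g^2 - 7*g - 8)/(g^3 - 12*g + 16)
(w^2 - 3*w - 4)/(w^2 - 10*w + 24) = (w + 1)/(w - 6)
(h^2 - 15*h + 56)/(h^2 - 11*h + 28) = (h - 8)/(h - 4)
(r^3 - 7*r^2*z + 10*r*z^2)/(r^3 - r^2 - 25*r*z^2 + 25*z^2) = r*(r - 2*z)/(r^2 + 5*r*z - r - 5*z)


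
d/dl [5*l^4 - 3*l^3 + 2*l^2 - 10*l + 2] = 20*l^3 - 9*l^2 + 4*l - 10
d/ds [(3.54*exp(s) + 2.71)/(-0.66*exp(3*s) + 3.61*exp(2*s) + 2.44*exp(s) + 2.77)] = (4.6728*exp(3*s) - 7.4136*exp(2*s) - 19.5662*exp(s) + 3.1934)*exp(s)/(0.4356*exp(6*s) - 4.7652*exp(5*s) + 9.8113*exp(4*s) + 13.9604*exp(3*s) + 25.953*exp(2*s) + 13.5176*exp(s) + 7.6729)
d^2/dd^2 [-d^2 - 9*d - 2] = -2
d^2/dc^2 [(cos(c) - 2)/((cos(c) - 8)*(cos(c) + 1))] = (-(1 - cos(2*c))^2/4 + 595*cos(c)/2 - 46*cos(2*c) + cos(3*c)/2 - 385)/((cos(c) - 8)^3*(cos(c) + 1)^2)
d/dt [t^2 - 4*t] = 2*t - 4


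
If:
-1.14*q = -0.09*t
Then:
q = 0.0789473684210526*t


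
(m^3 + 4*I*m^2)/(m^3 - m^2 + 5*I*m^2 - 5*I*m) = m*(m + 4*I)/(m^2 - m + 5*I*m - 5*I)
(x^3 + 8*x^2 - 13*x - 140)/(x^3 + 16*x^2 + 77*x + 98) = (x^2 + x - 20)/(x^2 + 9*x + 14)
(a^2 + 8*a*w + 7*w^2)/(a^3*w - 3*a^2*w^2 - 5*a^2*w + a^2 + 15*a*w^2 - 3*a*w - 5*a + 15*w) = (a^2 + 8*a*w + 7*w^2)/(a^3*w - 3*a^2*w^2 - 5*a^2*w + a^2 + 15*a*w^2 - 3*a*w - 5*a + 15*w)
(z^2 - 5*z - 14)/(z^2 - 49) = (z + 2)/(z + 7)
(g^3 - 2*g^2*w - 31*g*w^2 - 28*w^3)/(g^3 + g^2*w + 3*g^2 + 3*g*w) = (g^2 - 3*g*w - 28*w^2)/(g*(g + 3))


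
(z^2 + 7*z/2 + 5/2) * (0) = 0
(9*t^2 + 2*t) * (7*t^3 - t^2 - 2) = 63*t^5 + 5*t^4 - 2*t^3 - 18*t^2 - 4*t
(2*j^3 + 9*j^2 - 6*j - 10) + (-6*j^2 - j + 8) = 2*j^3 + 3*j^2 - 7*j - 2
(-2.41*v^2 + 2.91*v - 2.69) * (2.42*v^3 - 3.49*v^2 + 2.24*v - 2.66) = -5.8322*v^5 + 15.4531*v^4 - 22.0641*v^3 + 22.3171*v^2 - 13.7662*v + 7.1554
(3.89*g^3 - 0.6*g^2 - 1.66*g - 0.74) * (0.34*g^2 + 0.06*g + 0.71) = 1.3226*g^5 + 0.0294*g^4 + 2.1615*g^3 - 0.7772*g^2 - 1.223*g - 0.5254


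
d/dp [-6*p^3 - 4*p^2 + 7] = 2*p*(-9*p - 4)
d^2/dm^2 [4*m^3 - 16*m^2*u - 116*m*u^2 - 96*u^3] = 24*m - 32*u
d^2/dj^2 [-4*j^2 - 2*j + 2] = -8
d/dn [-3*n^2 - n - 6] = -6*n - 1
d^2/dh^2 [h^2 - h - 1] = 2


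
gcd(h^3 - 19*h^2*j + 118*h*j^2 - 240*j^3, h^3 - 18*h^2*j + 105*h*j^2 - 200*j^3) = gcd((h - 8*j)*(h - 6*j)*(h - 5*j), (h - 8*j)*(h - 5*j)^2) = h^2 - 13*h*j + 40*j^2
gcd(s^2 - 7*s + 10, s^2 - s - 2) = s - 2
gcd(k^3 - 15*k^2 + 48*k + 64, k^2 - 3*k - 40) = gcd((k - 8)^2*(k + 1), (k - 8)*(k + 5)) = k - 8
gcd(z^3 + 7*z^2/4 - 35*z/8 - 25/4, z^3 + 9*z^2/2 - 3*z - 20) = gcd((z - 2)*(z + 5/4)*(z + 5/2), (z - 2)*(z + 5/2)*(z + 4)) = z^2 + z/2 - 5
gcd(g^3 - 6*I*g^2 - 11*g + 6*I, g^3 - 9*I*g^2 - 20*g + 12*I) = g^2 - 3*I*g - 2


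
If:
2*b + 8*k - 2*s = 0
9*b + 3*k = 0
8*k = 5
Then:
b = -5/24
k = 5/8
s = 55/24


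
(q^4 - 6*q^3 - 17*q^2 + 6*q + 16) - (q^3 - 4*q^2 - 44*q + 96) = q^4 - 7*q^3 - 13*q^2 + 50*q - 80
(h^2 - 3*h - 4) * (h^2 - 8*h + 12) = h^4 - 11*h^3 + 32*h^2 - 4*h - 48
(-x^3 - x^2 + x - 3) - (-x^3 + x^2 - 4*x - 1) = -2*x^2 + 5*x - 2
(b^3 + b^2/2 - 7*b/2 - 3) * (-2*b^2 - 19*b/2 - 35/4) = -2*b^5 - 21*b^4/2 - 13*b^3/2 + 279*b^2/8 + 473*b/8 + 105/4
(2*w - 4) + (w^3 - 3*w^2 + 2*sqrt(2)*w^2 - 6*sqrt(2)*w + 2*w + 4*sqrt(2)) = w^3 - 3*w^2 + 2*sqrt(2)*w^2 - 6*sqrt(2)*w + 4*w - 4 + 4*sqrt(2)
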